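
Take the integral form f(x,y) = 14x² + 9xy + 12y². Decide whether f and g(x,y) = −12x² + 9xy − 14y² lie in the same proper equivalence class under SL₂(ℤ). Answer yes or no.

D₁ = -591, D₂ = -591
f: flip: (14,9,12)→(12,-9,14)
f: reduced (well bottom): (12,-9,14) with a≤c, −a<b≤a
g is negative-definite; reduce −g:
−g: reduced (well bottom): (12,-9,14) with a≤c, −a<b≤a
flip sign back: reduced form of g is (-12,9,-14)
reduced forms (12, -9, 14) vs (-12, 9, -14) ⇒ inequivalent

no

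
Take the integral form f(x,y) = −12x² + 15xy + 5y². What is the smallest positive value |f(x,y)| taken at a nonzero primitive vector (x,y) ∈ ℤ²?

river: ρ → (5,15,-12)
river: ρ → (-12,9,8)
river: ρ → (8,7,-13)
river: ρ → (-13,19,2)
river: ρ → (2,21,-3)
river: ρ → (-3,21,2)
river: ρ → (2,19,-13)
river: ρ → (-13,7,8)
river: ρ → (8,9,-12)
river: ρ → (-12,15,5)
closes: descent 0, river 10
min |a| on river = 2

2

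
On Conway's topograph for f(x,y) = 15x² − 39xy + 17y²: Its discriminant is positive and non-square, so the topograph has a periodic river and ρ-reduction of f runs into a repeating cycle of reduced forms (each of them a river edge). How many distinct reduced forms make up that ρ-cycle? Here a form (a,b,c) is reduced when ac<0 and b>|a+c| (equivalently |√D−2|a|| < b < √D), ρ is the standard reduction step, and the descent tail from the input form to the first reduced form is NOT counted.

D = 501, ⌊√D⌋ = 22
descent: ρ → (17,5,-7)
descent: ρ → (-7,9,15)  [lands on river]
river: ρ → (15,21,-1)
river: ρ → (-1,21,15)
river: ρ → (15,9,-7)
river: ρ → (-7,19,5)
river: ρ → (5,21,-3)
river: ρ → (-3,21,5)
river: ρ → (5,19,-7)
ρ-cycle length = 8 (tail of 2 descent steps not counted)

8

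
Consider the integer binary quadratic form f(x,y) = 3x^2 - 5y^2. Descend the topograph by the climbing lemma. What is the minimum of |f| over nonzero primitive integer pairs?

descent: ρ → (-5,0,3)
descent: ρ → (3,6,-2)  [lands on river]
river: ρ → (-2,6,3)
closes: descent 2, river 2
min |a| on river = 2

2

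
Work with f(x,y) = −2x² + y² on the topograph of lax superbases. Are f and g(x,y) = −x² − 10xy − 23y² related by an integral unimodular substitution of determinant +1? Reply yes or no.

D₁ = 8, D₂ = 8
river cycle of f (length 2): (1, 2, -1), (-1, 2, 1)
river cycle of g (length 2): (-1, 2, 1), (1, 2, -1)
cycles coincide ⇒ equivalent

yes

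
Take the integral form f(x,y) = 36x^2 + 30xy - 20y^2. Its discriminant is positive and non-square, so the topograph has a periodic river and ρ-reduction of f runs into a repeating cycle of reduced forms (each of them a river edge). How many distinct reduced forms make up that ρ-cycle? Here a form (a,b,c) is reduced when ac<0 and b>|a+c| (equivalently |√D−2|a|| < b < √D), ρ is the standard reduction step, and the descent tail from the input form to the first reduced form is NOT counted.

D = 3780, ⌊√D⌋ = 61
river: ρ → (-20,50,16)
river: ρ → (16,46,-26)
river: ρ → (-26,58,4)
river: ρ → (4,54,-54)
river: ρ → (-54,54,4)
river: ρ → (4,58,-26)
river: ρ → (-26,46,16)
river: ρ → (16,50,-20)
river: ρ → (-20,30,36)
river: ρ → (36,42,-14)
river: ρ → (-14,42,36)
river: ρ → (36,30,-20)
ρ-cycle length = 12 (tail of 0 descent steps not counted)

12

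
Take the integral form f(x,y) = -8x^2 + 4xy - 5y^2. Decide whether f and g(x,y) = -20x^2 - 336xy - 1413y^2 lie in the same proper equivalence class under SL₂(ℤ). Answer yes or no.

D₁ = -144, D₂ = -144
f is negative-definite; reduce −f:
−f: flip: (8,-4,5)→(5,4,8)
−f: reduced (well bottom): (5,4,8) with a≤c, −a<b≤a
flip sign back: reduced form of f is (-5,-4,-8)
g is negative-definite; reduce −g:
−g: translate: b→16 (≡336 mod 40), so (20,336,1413)→(20,16,5)
−g: flip: (20,16,5)→(5,-16,20)
−g: translate: b→4 (≡-16 mod 10), so (5,-16,20)→(5,4,8)
−g: reduced (well bottom): (5,4,8) with a≤c, −a<b≤a
flip sign back: reduced form of g is (-5,-4,-8)
reduced forms (-5, -4, -8) vs (-5, -4, -8) ⇒ equivalent

yes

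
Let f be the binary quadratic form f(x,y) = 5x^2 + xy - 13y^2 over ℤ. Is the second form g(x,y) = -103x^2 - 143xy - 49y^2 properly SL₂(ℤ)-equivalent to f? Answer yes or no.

D₁ = 261, D₂ = 261
river cycle of f (length 8): (5, 11, -7), (-7, 3, 9), (9, 15, -1), (-1, 15, 9), (9, 3, -7), (-7, 11, 5), (5, 9, -9), (-9, 9, 5)
river cycle of g (length 8): (-9, 9, 5), (5, 11, -7), (-7, 3, 9), (9, 15, -1), (-1, 15, 9), (9, 3, -7), (-7, 11, 5), (5, 9, -9)
cycles coincide ⇒ equivalent

yes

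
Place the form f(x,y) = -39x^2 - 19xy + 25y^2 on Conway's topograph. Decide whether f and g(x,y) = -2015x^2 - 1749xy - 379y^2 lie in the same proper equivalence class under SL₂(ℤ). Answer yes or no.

D₁ = 4261, D₂ = 4261
river cycle of f (length 70): (25, 19, -39), (-39, 59, 5), (5, 61, -27), (-27, 47, 19), (19, 29, -45), (-45, 61, 3), (3, 65, -3), (-3, 61, 45), (45, 29, -19), (-19, 47, 27), … (60 more)
river cycle of g (length 70): (-33, 31, 25), (25, 19, -39), (-39, 59, 5), (5, 61, -27), (-27, 47, 19), (19, 29, -45), (-45, 61, 3), (3, 65, -3), (-3, 61, 45), (45, 29, -19), … (60 more)
cycles coincide ⇒ equivalent

yes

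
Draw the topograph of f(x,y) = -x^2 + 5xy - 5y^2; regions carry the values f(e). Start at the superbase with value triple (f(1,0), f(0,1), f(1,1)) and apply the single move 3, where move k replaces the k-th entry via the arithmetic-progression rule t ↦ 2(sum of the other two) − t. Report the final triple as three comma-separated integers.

start (-1,-5,-1) = (f(1,0),f(0,1),f(1,1))
replace slot 3: 2·((-1)+(-5)) − (-1) = -11 → (-1,-5,-11)

-1,-5,-11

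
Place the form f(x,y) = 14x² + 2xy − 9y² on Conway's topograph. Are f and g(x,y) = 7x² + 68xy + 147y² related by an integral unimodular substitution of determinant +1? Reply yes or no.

D₁ = 508, D₂ = 508
river cycle of f (length 12): (-9, 16, 7), (7, 12, -13), (-13, 14, 6), (6, 22, -1), (-1, 22, 6), (6, 14, -13), (-13, 12, 7), (7, 16, -9), (-9, 20, 3), (3, 22, -2), … (2 more)
river cycle of g (length 12): (7, 12, -13), (-13, 14, 6), (6, 22, -1), (-1, 22, 6), (6, 14, -13), (-13, 12, 7), (7, 16, -9), (-9, 20, 3), (3, 22, -2), (-2, 22, 3), … (2 more)
cycles coincide ⇒ equivalent

yes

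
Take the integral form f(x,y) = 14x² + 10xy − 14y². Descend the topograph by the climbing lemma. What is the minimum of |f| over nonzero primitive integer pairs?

river: ρ → (-14,18,10)
river: ρ → (10,22,-10)
river: ρ → (-10,18,14)
river: ρ → (14,10,-14)
closes: descent 0, river 4
min |a| on river = 10

10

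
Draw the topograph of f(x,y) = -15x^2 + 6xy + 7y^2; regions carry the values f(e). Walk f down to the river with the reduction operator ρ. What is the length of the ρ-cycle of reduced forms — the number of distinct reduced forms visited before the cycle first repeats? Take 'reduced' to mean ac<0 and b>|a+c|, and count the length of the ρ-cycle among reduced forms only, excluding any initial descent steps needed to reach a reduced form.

D = 456, ⌊√D⌋ = 21
descent: ρ → (7,8,-14)  [lands on river]
river: ρ → (-14,20,1)
river: ρ → (1,20,-14)
river: ρ → (-14,8,7)
river: ρ → (7,20,-2)
river: ρ → (-2,20,7)
ρ-cycle length = 6 (tail of 1 descent step not counted)

6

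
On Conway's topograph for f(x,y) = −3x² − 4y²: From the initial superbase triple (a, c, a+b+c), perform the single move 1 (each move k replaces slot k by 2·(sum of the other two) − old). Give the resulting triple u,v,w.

start (-3,-4,-7) = (f(1,0),f(0,1),f(1,1))
replace slot 1: 2·((-4)+(-7)) − (-3) = -19 → (-19,-4,-7)

-19,-4,-7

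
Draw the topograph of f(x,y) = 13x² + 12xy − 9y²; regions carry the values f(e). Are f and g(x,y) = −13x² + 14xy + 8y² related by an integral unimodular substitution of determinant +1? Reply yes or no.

D₁ = 612, D₂ = 612
river cycle of f (length 8): (-9, 24, 1), (1, 24, -9), (-9, 12, 13), (13, 14, -8), (-8, 18, 9), (9, 18, -8), (-8, 14, 13), (13, 12, -9)
river cycle of g (length 8): (8, 18, -9), (-9, 18, 8), (8, 14, -13), (-13, 12, 9), (9, 24, -1), (-1, 24, 9), (9, 12, -13), (-13, 14, 8)
cycles differ ⇒ inequivalent

no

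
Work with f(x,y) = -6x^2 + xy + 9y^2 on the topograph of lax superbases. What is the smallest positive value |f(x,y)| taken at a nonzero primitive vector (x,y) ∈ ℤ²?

descent: ρ → (9,-1,-6)
descent: ρ → (-6,13,2)  [lands on river]
river: ρ → (2,11,-12)
river: ρ → (-12,13,1)
river: ρ → (1,13,-12)
river: ρ → (-12,11,2)
river: ρ → (2,13,-6)
river: ρ → (-6,11,4)
river: ρ → (4,13,-3)
river: ρ → (-3,11,8)
river: ρ → (8,5,-6)
river: ρ → (-6,7,7)
river: ρ → (7,7,-6)
river: ρ → (-6,5,8)
river: ρ → (8,11,-3)
river: ρ → (-3,13,4)
river: ρ → (4,11,-6)
closes: descent 2, river 16
min |a| on river = 1

1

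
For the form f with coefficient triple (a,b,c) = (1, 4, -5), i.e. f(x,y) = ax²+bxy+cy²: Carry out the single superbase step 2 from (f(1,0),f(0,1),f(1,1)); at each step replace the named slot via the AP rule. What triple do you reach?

start (1,-5,0) = (f(1,0),f(0,1),f(1,1))
replace slot 2: 2·(1+0) − (-5) = 7 → (1,7,0)

1,7,0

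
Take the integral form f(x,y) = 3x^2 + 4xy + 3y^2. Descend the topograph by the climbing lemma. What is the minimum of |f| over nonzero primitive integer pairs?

translate: b→-2 (≡4 mod 6), so (3,4,3)→(3,-2,2)
flip: (3,-2,2)→(2,2,3)
reduced (well bottom): (2,2,3) with a≤c, −a<b≤a
well minimum = a = 2

2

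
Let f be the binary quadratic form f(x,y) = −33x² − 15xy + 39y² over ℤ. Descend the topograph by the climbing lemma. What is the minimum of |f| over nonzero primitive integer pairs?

descent: ρ → (39,15,-33)  [lands on river]
river: ρ → (-33,51,21)
river: ρ → (21,33,-51)
river: ρ → (-51,69,3)
river: ρ → (3,69,-51)
river: ρ → (-51,33,21)
river: ρ → (21,51,-33)
river: ρ → (-33,15,39)
river: ρ → (39,63,-9)
river: ρ → (-9,63,39)
closes: descent 1, river 10
min |a| on river = 3

3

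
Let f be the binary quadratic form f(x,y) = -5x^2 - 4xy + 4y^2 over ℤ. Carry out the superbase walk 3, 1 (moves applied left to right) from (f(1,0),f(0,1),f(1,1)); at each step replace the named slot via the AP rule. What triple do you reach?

start (-5,4,-5) = (f(1,0),f(0,1),f(1,1))
replace slot 3: 2·((-5)+4) − (-5) = 3 → (-5,4,3)
replace slot 1: 2·(4+3) − (-5) = 19 → (19,4,3)

19,4,3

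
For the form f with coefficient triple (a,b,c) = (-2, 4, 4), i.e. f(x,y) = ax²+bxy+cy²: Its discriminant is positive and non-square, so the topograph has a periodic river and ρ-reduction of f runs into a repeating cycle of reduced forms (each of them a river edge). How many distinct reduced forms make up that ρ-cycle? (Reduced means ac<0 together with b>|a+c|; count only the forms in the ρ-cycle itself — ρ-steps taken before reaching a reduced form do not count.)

D = 48, ⌊√D⌋ = 6
river: ρ → (4,4,-2)
river: ρ → (-2,4,4)
ρ-cycle length = 2 (tail of 0 descent steps not counted)

2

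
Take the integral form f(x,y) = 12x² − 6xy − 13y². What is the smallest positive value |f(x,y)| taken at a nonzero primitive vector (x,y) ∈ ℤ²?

descent: ρ → (-13,6,12)  [lands on river]
river: ρ → (12,18,-7)
river: ρ → (-7,24,3)
river: ρ → (3,24,-7)
river: ρ → (-7,18,12)
river: ρ → (12,6,-13)
river: ρ → (-13,20,5)
river: ρ → (5,20,-13)
closes: descent 1, river 8
min |a| on river = 3

3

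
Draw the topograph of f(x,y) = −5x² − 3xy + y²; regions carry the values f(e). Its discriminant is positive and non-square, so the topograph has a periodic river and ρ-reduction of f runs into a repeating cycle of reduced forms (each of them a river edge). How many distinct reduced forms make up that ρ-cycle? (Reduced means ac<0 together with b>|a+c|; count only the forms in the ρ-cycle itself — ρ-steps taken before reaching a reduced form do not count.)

D = 29, ⌊√D⌋ = 5
descent: ρ → (1,5,-1)  [lands on river]
river: ρ → (-1,5,1)
ρ-cycle length = 2 (tail of 1 descent step not counted)

2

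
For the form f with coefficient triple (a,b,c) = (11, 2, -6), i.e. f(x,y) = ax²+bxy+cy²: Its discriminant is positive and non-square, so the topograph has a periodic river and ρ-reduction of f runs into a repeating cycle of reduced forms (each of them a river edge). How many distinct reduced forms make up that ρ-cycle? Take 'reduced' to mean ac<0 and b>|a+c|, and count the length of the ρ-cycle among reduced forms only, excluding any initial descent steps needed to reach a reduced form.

D = 268, ⌊√D⌋ = 16
descent: ρ → (-6,10,7)  [lands on river]
river: ρ → (7,4,-9)
river: ρ → (-9,14,2)
river: ρ → (2,14,-9)
river: ρ → (-9,4,7)
river: ρ → (7,10,-6)
river: ρ → (-6,14,3)
river: ρ → (3,16,-1)
river: ρ → (-1,16,3)
river: ρ → (3,14,-6)
ρ-cycle length = 10 (tail of 1 descent step not counted)

10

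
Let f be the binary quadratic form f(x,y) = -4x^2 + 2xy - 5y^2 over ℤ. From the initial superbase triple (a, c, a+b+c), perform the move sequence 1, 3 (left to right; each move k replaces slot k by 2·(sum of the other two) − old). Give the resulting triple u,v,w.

start (-4,-5,-7) = (f(1,0),f(0,1),f(1,1))
replace slot 1: 2·((-5)+(-7)) − (-4) = -20 → (-20,-5,-7)
replace slot 3: 2·((-20)+(-5)) − (-7) = -43 → (-20,-5,-43)

-20,-5,-43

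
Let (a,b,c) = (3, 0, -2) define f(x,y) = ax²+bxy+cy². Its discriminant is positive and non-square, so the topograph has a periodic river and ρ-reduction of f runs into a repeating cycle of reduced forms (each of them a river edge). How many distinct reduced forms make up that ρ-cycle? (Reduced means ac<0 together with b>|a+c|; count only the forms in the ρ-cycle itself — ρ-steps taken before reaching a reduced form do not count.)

D = 24, ⌊√D⌋ = 4
descent: ρ → (-2,4,1)  [lands on river]
river: ρ → (1,4,-2)
ρ-cycle length = 2 (tail of 1 descent step not counted)

2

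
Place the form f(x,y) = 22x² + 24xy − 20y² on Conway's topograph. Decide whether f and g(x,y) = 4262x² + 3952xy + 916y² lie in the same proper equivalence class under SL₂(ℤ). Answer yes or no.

D₁ = 2336, D₂ = 2336
river cycle of f (length 8): (-20, 16, 26), (26, 36, -10), (-10, 44, 10), (10, 36, -26), (-26, 16, 20), (20, 24, -22), (-22, 20, 22), (22, 24, -20)
river cycle of g (length 8): (22, 24, -20), (-20, 16, 26), (26, 36, -10), (-10, 44, 10), (10, 36, -26), (-26, 16, 20), (20, 24, -22), (-22, 20, 22)
cycles coincide ⇒ equivalent

yes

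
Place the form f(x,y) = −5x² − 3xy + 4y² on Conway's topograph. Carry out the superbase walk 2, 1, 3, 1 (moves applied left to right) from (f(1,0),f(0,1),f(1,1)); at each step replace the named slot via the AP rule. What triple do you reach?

start (-5,4,-4) = (f(1,0),f(0,1),f(1,1))
replace slot 2: 2·((-5)+(-4)) − 4 = -22 → (-5,-22,-4)
replace slot 1: 2·((-22)+(-4)) − (-5) = -47 → (-47,-22,-4)
replace slot 3: 2·((-47)+(-22)) − (-4) = -134 → (-47,-22,-134)
replace slot 1: 2·((-22)+(-134)) − (-47) = -265 → (-265,-22,-134)

-265,-22,-134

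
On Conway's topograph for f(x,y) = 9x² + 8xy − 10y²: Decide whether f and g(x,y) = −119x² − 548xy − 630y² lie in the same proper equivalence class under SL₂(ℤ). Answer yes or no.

D₁ = 424, D₂ = 424
river cycle of f (length 18): (-10, 12, 7), (7, 16, -6), (-6, 20, 1), (1, 20, -6), (-6, 16, 7), (7, 12, -10), (-10, 8, 9), (9, 10, -9), (-9, 8, 10), (10, 12, -7), … (8 more)
river cycle of g (length 18): (-10, 12, 7), (7, 16, -6), (-6, 20, 1), (1, 20, -6), (-6, 16, 7), (7, 12, -10), (-10, 8, 9), (9, 10, -9), (-9, 8, 10), (10, 12, -7), … (8 more)
cycles coincide ⇒ equivalent

yes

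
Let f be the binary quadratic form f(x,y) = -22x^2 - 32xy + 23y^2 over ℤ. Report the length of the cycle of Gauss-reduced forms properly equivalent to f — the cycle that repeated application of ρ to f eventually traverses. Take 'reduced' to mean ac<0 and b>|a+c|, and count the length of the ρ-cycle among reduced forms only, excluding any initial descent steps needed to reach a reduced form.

D = 3048, ⌊√D⌋ = 55
descent: ρ → (23,32,-22)  [lands on river]
river: ρ → (-22,12,33)
river: ρ → (33,54,-1)
river: ρ → (-1,54,33)
river: ρ → (33,12,-22)
river: ρ → (-22,32,23)
river: ρ → (23,14,-31)
river: ρ → (-31,48,6)
river: ρ → (6,48,-31)
river: ρ → (-31,14,23)
ρ-cycle length = 10 (tail of 1 descent step not counted)

10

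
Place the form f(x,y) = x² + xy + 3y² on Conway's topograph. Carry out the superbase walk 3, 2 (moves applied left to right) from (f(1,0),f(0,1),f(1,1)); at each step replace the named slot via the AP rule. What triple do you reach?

start (1,3,5) = (f(1,0),f(0,1),f(1,1))
replace slot 3: 2·(1+3) − 5 = 3 → (1,3,3)
replace slot 2: 2·(1+3) − 3 = 5 → (1,5,3)

1,5,3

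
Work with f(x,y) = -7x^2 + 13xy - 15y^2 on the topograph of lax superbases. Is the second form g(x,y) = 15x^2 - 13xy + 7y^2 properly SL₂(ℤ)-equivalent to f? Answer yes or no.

D₁ = -251, D₂ = -251
f is negative-definite; reduce −f:
−f: translate: b→1 (≡-13 mod 14), so (7,-13,15)→(7,1,9)
−f: reduced (well bottom): (7,1,9) with a≤c, −a<b≤a
flip sign back: reduced form of f is (-7,-1,-9)
g: flip: (15,-13,7)→(7,13,15)
g: translate: b→-1 (≡13 mod 14), so (7,13,15)→(7,-1,9)
g: reduced (well bottom): (7,-1,9) with a≤c, −a<b≤a
reduced forms (-7, -1, -9) vs (7, -1, 9) ⇒ inequivalent

no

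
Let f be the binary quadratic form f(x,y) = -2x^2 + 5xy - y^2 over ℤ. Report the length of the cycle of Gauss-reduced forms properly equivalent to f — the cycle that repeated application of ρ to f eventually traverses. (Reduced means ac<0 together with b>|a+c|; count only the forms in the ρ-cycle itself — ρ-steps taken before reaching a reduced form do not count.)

D = 17, ⌊√D⌋ = 4
descent: ρ → (-1,3,2)  [lands on river]
river: ρ → (2,1,-2)
river: ρ → (-2,3,1)
river: ρ → (1,3,-2)
river: ρ → (-2,1,2)
river: ρ → (2,3,-1)
ρ-cycle length = 6 (tail of 1 descent step not counted)

6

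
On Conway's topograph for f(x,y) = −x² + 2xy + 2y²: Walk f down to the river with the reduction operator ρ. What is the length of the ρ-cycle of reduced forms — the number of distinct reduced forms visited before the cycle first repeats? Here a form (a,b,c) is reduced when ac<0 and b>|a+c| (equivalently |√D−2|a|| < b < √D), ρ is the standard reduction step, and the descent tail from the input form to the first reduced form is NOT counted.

D = 12, ⌊√D⌋ = 3
river: ρ → (2,2,-1)
river: ρ → (-1,2,2)
ρ-cycle length = 2 (tail of 0 descent steps not counted)

2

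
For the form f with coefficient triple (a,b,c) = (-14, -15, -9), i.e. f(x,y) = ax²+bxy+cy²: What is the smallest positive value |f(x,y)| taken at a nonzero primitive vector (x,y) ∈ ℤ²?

translate: b→-13 (≡15 mod 28), so (14,15,9)→(14,-13,8)
flip: (14,-13,8)→(8,13,14)
translate: b→-3 (≡13 mod 16), so (8,13,14)→(8,-3,9)
reduced (well bottom): (8,-3,9) with a≤c, −a<b≤a
well minimum |f| = |-8| = 8 (negative-definite)

8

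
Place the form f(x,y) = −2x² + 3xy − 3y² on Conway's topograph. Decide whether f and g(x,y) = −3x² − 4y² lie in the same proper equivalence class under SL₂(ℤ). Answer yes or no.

D₁ = -15, D₂ = -48
discriminants differ ⇒ not SL₂(ℤ)-equivalent

no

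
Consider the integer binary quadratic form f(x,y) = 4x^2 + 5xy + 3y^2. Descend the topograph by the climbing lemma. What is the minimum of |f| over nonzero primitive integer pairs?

translate: b→-3 (≡5 mod 8), so (4,5,3)→(4,-3,2)
flip: (4,-3,2)→(2,3,4)
translate: b→-1 (≡3 mod 4), so (2,3,4)→(2,-1,3)
reduced (well bottom): (2,-1,3) with a≤c, −a<b≤a
well minimum = a = 2

2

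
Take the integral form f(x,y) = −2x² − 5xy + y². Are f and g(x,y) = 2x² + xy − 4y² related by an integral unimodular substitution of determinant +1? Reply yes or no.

D₁ = 33, D₂ = 33
river cycle of f (length 4): (1, 5, -2), (-2, 3, 3), (3, 3, -2), (-2, 5, 1)
river cycle of g (length 4): (2, 5, -1), (-1, 5, 2), (2, 3, -3), (-3, 3, 2)
cycles differ ⇒ inequivalent

no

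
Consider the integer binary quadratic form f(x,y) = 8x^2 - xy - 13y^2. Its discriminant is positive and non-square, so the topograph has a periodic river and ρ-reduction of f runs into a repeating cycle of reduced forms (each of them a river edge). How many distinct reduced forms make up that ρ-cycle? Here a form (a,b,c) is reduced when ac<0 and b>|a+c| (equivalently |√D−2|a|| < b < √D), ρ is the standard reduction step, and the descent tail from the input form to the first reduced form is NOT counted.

D = 417, ⌊√D⌋ = 20
descent: ρ → (-13,1,8)
descent: ρ → (8,15,-6)  [lands on river]
river: ρ → (-6,9,14)
river: ρ → (14,19,-1)
river: ρ → (-1,19,14)
river: ρ → (14,9,-6)
river: ρ → (-6,15,8)
river: ρ → (8,17,-4)
river: ρ → (-4,15,12)
river: ρ → (12,9,-7)
river: ρ → (-7,19,2)
river: ρ → (2,17,-16)
river: ρ → (-16,15,3)
river: ρ → (3,15,-16)
river: ρ → (-16,17,2)
river: ρ → (2,19,-7)
river: ρ → (-7,9,12)
river: ρ → (12,15,-4)
river: ρ → (-4,17,8)
ρ-cycle length = 18 (tail of 2 descent steps not counted)

18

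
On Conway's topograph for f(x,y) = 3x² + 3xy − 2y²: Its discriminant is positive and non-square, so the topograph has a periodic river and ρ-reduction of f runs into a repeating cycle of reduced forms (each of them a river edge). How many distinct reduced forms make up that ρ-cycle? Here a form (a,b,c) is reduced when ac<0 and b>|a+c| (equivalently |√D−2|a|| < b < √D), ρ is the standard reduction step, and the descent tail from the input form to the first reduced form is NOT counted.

D = 33, ⌊√D⌋ = 5
river: ρ → (-2,5,1)
river: ρ → (1,5,-2)
river: ρ → (-2,3,3)
river: ρ → (3,3,-2)
ρ-cycle length = 4 (tail of 0 descent steps not counted)

4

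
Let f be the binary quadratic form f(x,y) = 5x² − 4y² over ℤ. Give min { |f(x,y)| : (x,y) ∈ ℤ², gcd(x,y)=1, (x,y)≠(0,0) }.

descent: ρ → (-4,8,1)  [lands on river]
river: ρ → (1,8,-4)
closes: descent 1, river 2
min |a| on river = 1

1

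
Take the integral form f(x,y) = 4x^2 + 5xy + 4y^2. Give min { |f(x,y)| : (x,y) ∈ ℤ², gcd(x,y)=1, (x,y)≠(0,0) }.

translate: b→-3 (≡5 mod 8), so (4,5,4)→(4,-3,3)
flip: (4,-3,3)→(3,3,4)
reduced (well bottom): (3,3,4) with a≤c, −a<b≤a
well minimum = a = 3

3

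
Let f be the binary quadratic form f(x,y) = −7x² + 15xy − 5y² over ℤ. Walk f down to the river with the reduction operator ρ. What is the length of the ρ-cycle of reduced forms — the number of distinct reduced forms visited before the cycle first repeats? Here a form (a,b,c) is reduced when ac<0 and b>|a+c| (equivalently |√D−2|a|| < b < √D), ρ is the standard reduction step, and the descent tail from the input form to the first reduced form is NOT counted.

D = 85, ⌊√D⌋ = 9
descent: ρ → (-5,5,3)  [lands on river]
river: ρ → (3,7,-3)
river: ρ → (-3,5,5)
river: ρ → (5,5,-3)
river: ρ → (-3,7,3)
river: ρ → (3,5,-5)
ρ-cycle length = 6 (tail of 1 descent step not counted)

6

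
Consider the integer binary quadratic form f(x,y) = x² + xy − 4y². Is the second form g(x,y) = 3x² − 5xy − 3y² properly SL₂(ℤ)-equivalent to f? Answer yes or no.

D₁ = 17, D₂ = 61
discriminants differ ⇒ not SL₂(ℤ)-equivalent

no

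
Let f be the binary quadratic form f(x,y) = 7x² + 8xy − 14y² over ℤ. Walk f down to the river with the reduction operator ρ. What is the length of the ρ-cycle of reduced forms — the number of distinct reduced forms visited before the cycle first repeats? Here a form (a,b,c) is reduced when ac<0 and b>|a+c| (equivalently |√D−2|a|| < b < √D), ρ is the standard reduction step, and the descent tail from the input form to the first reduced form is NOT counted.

D = 456, ⌊√D⌋ = 21
river: ρ → (-14,20,1)
river: ρ → (1,20,-14)
river: ρ → (-14,8,7)
river: ρ → (7,20,-2)
river: ρ → (-2,20,7)
river: ρ → (7,8,-14)
ρ-cycle length = 6 (tail of 0 descent steps not counted)

6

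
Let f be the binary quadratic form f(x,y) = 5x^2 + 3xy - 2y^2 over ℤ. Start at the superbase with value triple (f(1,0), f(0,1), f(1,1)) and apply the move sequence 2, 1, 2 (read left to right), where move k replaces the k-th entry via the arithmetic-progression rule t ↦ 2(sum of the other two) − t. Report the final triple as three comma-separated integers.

start (5,-2,6) = (f(1,0),f(0,1),f(1,1))
replace slot 2: 2·(5+6) − (-2) = 24 → (5,24,6)
replace slot 1: 2·(24+6) − 5 = 55 → (55,24,6)
replace slot 2: 2·(55+6) − 24 = 98 → (55,98,6)

55,98,6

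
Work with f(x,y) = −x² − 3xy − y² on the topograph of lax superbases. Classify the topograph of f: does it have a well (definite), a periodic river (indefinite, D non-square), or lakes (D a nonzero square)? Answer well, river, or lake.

D = b²−4ac = (-3)² − 4·(-1)·(-1) = 5
D > 0 non-square ⇒ indefinite ⇒ periodic river

river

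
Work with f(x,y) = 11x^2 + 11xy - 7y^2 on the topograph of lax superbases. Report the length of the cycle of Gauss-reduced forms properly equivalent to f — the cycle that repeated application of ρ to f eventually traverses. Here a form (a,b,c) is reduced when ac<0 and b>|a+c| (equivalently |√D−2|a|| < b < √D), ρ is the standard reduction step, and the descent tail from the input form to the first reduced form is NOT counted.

D = 429, ⌊√D⌋ = 20
river: ρ → (-7,17,5)
river: ρ → (5,13,-13)
river: ρ → (-13,13,5)
river: ρ → (5,17,-7)
river: ρ → (-7,11,11)
river: ρ → (11,11,-7)
ρ-cycle length = 6 (tail of 0 descent steps not counted)

6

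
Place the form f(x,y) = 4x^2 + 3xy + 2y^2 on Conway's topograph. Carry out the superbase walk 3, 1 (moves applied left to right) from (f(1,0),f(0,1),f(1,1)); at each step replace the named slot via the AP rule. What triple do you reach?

start (4,2,9) = (f(1,0),f(0,1),f(1,1))
replace slot 3: 2·(4+2) − 9 = 3 → (4,2,3)
replace slot 1: 2·(2+3) − 4 = 6 → (6,2,3)

6,2,3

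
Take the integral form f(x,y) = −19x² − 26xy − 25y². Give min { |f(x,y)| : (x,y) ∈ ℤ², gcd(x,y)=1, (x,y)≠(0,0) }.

translate: b→-12 (≡26 mod 38), so (19,26,25)→(19,-12,18)
flip: (19,-12,18)→(18,12,19)
reduced (well bottom): (18,12,19) with a≤c, −a<b≤a
well minimum |f| = |-18| = 18 (negative-definite)

18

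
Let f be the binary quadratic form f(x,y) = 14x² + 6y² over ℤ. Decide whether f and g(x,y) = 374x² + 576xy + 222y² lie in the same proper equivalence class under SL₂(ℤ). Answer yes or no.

D₁ = -336, D₂ = -336
f: flip: (14,0,6)→(6,0,14)
f: reduced (well bottom): (6,0,14) with a≤c, −a<b≤a
g: translate: b→-172 (≡576 mod 748), so (374,576,222)→(374,-172,20)
g: flip: (374,-172,20)→(20,172,374)
g: translate: b→12 (≡172 mod 40), so (20,172,374)→(20,12,6)
g: flip: (20,12,6)→(6,-12,20)
g: translate: b→0 (≡-12 mod 12), so (6,-12,20)→(6,0,14)
g: reduced (well bottom): (6,0,14) with a≤c, −a<b≤a
reduced forms (6, 0, 14) vs (6, 0, 14) ⇒ equivalent

yes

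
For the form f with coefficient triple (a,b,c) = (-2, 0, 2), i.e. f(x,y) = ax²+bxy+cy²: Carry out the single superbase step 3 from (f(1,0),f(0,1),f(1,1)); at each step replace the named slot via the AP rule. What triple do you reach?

start (-2,2,0) = (f(1,0),f(0,1),f(1,1))
replace slot 3: 2·((-2)+2) − 0 = 0 → (-2,2,0)

-2,2,0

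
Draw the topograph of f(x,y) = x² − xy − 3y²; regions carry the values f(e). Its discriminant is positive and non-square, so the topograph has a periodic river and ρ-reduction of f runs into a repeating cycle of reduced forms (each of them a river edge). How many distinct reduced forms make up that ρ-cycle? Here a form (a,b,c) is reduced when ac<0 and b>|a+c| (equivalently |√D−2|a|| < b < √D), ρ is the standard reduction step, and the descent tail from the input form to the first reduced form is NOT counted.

D = 13, ⌊√D⌋ = 3
descent: ρ → (-3,1,1)
descent: ρ → (1,3,-1)  [lands on river]
river: ρ → (-1,3,1)
ρ-cycle length = 2 (tail of 2 descent steps not counted)

2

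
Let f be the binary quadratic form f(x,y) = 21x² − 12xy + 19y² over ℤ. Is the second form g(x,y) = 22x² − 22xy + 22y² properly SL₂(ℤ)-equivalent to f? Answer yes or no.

D₁ = -1452, D₂ = -1452
f: flip: (21,-12,19)→(19,12,21)
f: reduced (well bottom): (19,12,21) with a≤c, −a<b≤a
g: translate: b→22 (≡-22 mod 44), so (22,-22,22)→(22,22,22)
g: reduced (well bottom): (22,22,22) with a≤c, −a<b≤a
reduced forms (19, 12, 21) vs (22, 22, 22) ⇒ inequivalent

no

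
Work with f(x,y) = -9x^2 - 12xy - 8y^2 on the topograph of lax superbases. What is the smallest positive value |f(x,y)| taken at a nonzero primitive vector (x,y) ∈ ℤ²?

translate: b→-6 (≡12 mod 18), so (9,12,8)→(9,-6,5)
flip: (9,-6,5)→(5,6,9)
translate: b→-4 (≡6 mod 10), so (5,6,9)→(5,-4,8)
reduced (well bottom): (5,-4,8) with a≤c, −a<b≤a
well minimum |f| = |-5| = 5 (negative-definite)

5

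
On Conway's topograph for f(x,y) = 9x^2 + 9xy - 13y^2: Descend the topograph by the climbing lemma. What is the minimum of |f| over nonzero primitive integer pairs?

river: ρ → (-13,17,5)
river: ρ → (5,23,-1)
river: ρ → (-1,23,5)
river: ρ → (5,17,-13)
river: ρ → (-13,9,9)
river: ρ → (9,9,-13)
closes: descent 0, river 6
min |a| on river = 1

1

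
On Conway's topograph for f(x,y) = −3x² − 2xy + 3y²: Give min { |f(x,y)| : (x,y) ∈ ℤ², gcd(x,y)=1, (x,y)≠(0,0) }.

descent: ρ → (3,2,-3)  [lands on river]
river: ρ → (-3,4,2)
river: ρ → (2,4,-3)
river: ρ → (-3,2,3)
river: ρ → (3,4,-2)
river: ρ → (-2,4,3)
closes: descent 1, river 6
min |a| on river = 2

2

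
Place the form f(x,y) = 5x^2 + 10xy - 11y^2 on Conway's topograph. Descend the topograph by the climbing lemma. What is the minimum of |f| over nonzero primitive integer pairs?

river: ρ → (-11,12,4)
river: ρ → (4,12,-11)
river: ρ → (-11,10,5)
river: ρ → (5,10,-11)
closes: descent 0, river 4
min |a| on river = 4

4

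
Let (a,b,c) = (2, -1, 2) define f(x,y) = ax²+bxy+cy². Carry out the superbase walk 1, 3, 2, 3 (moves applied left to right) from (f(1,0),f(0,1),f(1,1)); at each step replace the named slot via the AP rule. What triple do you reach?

start (2,2,3) = (f(1,0),f(0,1),f(1,1))
replace slot 1: 2·(2+3) − 2 = 8 → (8,2,3)
replace slot 3: 2·(8+2) − 3 = 17 → (8,2,17)
replace slot 2: 2·(8+17) − 2 = 48 → (8,48,17)
replace slot 3: 2·(8+48) − 17 = 95 → (8,48,95)

8,48,95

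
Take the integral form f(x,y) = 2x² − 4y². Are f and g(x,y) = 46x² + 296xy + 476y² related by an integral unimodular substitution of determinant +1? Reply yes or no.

D₁ = 32, D₂ = 32
river cycle of f (length 2): (2, 4, -2), (-2, 4, 2)
river cycle of g (length 2): (2, 4, -2), (-2, 4, 2)
cycles coincide ⇒ equivalent

yes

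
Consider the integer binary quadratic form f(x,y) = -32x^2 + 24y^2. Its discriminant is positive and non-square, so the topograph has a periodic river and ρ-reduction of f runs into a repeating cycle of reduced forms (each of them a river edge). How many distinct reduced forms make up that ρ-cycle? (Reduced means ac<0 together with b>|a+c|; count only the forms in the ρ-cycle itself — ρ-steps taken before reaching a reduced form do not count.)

D = 3072, ⌊√D⌋ = 55
descent: ρ → (24,48,-8)  [lands on river]
river: ρ → (-8,48,24)
ρ-cycle length = 2 (tail of 1 descent step not counted)

2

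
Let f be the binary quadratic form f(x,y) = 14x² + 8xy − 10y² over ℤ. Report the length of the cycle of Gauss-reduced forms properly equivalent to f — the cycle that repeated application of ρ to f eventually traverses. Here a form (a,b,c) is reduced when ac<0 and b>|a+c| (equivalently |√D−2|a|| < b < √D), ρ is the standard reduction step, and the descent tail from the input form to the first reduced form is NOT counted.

D = 624, ⌊√D⌋ = 24
river: ρ → (-10,12,12)
river: ρ → (12,12,-10)
river: ρ → (-10,8,14)
river: ρ → (14,20,-4)
river: ρ → (-4,20,14)
river: ρ → (14,8,-10)
ρ-cycle length = 6 (tail of 0 descent steps not counted)

6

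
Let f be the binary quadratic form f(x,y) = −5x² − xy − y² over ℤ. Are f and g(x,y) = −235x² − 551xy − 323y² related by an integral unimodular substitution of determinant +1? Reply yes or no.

D₁ = -19, D₂ = -19
f is negative-definite; reduce −f:
−f: flip: (5,1,1)→(1,-1,5)
−f: translate: b→1 (≡-1 mod 2), so (1,-1,5)→(1,1,5)
−f: reduced (well bottom): (1,1,5) with a≤c, −a<b≤a
flip sign back: reduced form of f is (-1,-1,-5)
g is negative-definite; reduce −g:
−g: translate: b→81 (≡551 mod 470), so (235,551,323)→(235,81,7)
−g: flip: (235,81,7)→(7,-81,235)
−g: translate: b→3 (≡-81 mod 14), so (7,-81,235)→(7,3,1)
−g: flip: (7,3,1)→(1,-3,7)
−g: translate: b→1 (≡-3 mod 2), so (1,-3,7)→(1,1,5)
−g: reduced (well bottom): (1,1,5) with a≤c, −a<b≤a
flip sign back: reduced form of g is (-1,-1,-5)
reduced forms (-1, -1, -5) vs (-1, -1, -5) ⇒ equivalent

yes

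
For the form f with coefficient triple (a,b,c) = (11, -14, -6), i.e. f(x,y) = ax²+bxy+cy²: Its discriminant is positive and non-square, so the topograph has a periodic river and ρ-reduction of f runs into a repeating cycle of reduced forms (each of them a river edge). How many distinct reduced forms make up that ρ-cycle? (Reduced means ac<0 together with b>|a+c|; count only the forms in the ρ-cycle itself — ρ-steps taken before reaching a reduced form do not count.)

D = 460, ⌊√D⌋ = 21
descent: ρ → (-6,14,11)  [lands on river]
river: ρ → (11,8,-9)
river: ρ → (-9,10,10)
river: ρ → (10,10,-9)
river: ρ → (-9,8,11)
river: ρ → (11,14,-6)
river: ρ → (-6,10,15)
river: ρ → (15,20,-1)
river: ρ → (-1,20,15)
river: ρ → (15,10,-6)
ρ-cycle length = 10 (tail of 1 descent step not counted)

10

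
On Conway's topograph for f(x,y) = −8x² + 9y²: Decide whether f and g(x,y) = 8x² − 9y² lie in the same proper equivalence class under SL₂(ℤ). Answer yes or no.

D₁ = 288, D₂ = 288
river cycle of f (length 2): (-8, 16, 1), (1, 16, -8)
river cycle of g (length 2): (8, 16, -1), (-1, 16, 8)
cycles differ ⇒ inequivalent

no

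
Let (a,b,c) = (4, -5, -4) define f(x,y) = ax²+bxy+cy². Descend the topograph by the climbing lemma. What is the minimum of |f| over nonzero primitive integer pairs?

descent: ρ → (-4,5,4)  [lands on river]
river: ρ → (4,3,-5)
river: ρ → (-5,7,2)
river: ρ → (2,9,-1)
river: ρ → (-1,9,2)
river: ρ → (2,7,-5)
river: ρ → (-5,3,4)
river: ρ → (4,5,-4)
river: ρ → (-4,3,5)
river: ρ → (5,7,-2)
river: ρ → (-2,9,1)
river: ρ → (1,9,-2)
river: ρ → (-2,7,5)
river: ρ → (5,3,-4)
closes: descent 1, river 14
min |a| on river = 1

1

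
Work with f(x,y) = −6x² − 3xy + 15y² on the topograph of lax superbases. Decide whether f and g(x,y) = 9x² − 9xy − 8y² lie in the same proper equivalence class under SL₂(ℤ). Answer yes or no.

D₁ = 369, D₂ = 369
river cycle of f (length 10): (-6, 9, 12), (12, 15, -3), (-3, 15, 12), (12, 9, -6), (-6, 15, 6), (6, 9, -12), (-12, 15, 3), (3, 15, -12), (-12, 9, 6), (6, 15, -6)
river cycle of g (length 16): (-8, 9, 9), (9, 9, -8), (-8, 7, 10), (10, 13, -5), (-5, 17, 4), (4, 15, -9), (-9, 3, 10), (10, 17, -2), (-2, 19, 1), (1, 19, -2), … (6 more)
cycles differ ⇒ inequivalent

no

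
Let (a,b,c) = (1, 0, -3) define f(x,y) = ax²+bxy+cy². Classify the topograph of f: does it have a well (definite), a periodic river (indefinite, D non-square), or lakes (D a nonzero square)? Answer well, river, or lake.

D = b²−4ac = 0² − 4·1·(-3) = 12
D > 0 non-square ⇒ indefinite ⇒ periodic river

river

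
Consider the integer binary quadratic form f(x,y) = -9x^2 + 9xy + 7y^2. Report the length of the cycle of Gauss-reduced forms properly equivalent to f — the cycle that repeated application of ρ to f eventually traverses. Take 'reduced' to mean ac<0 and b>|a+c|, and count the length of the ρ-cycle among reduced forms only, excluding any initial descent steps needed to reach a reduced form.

D = 333, ⌊√D⌋ = 18
river: ρ → (7,5,-11)
river: ρ → (-11,17,1)
river: ρ → (1,17,-11)
river: ρ → (-11,5,7)
river: ρ → (7,9,-9)
river: ρ → (-9,9,7)
ρ-cycle length = 6 (tail of 0 descent steps not counted)

6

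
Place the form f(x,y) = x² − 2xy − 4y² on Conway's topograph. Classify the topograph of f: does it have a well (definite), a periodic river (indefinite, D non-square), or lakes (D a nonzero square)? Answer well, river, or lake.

D = b²−4ac = (-2)² − 4·1·(-4) = 20
D > 0 non-square ⇒ indefinite ⇒ periodic river

river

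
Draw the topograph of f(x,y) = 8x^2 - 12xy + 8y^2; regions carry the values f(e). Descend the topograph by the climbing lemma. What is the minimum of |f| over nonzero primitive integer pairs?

translate: b→4 (≡-12 mod 16), so (8,-12,8)→(8,4,4)
flip: (8,4,4)→(4,-4,8)
translate: b→4 (≡-4 mod 8), so (4,-4,8)→(4,4,8)
reduced (well bottom): (4,4,8) with a≤c, −a<b≤a
well minimum = a = 4

4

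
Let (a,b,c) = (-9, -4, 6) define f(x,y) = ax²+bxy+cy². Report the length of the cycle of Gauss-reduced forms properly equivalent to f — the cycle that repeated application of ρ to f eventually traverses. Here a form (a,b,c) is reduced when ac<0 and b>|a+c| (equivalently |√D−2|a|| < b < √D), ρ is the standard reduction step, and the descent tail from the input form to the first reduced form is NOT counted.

D = 232, ⌊√D⌋ = 15
descent: ρ → (6,4,-9)  [lands on river]
river: ρ → (-9,14,1)
river: ρ → (1,14,-9)
river: ρ → (-9,4,6)
river: ρ → (6,8,-7)
river: ρ → (-7,6,7)
river: ρ → (7,8,-6)
river: ρ → (-6,4,9)
river: ρ → (9,14,-1)
river: ρ → (-1,14,9)
river: ρ → (9,4,-6)
river: ρ → (-6,8,7)
river: ρ → (7,6,-7)
river: ρ → (-7,8,6)
ρ-cycle length = 14 (tail of 1 descent step not counted)

14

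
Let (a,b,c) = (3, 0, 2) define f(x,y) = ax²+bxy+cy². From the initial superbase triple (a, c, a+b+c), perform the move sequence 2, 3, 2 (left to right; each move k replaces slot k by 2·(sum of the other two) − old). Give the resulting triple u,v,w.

start (3,2,5) = (f(1,0),f(0,1),f(1,1))
replace slot 2: 2·(3+5) − 2 = 14 → (3,14,5)
replace slot 3: 2·(3+14) − 5 = 29 → (3,14,29)
replace slot 2: 2·(3+29) − 14 = 50 → (3,50,29)

3,50,29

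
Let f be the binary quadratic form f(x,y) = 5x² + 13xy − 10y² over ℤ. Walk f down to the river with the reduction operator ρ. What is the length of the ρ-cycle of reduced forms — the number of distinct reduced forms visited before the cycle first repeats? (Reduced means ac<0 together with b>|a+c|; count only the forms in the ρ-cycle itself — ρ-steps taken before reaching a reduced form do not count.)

D = 369, ⌊√D⌋ = 19
river: ρ → (-10,7,8)
river: ρ → (8,9,-9)
river: ρ → (-9,9,8)
river: ρ → (8,7,-10)
river: ρ → (-10,13,5)
river: ρ → (5,17,-4)
river: ρ → (-4,15,9)
river: ρ → (9,3,-10)
river: ρ → (-10,17,2)
river: ρ → (2,19,-1)
river: ρ → (-1,19,2)
river: ρ → (2,17,-10)
river: ρ → (-10,3,9)
river: ρ → (9,15,-4)
river: ρ → (-4,17,5)
river: ρ → (5,13,-10)
ρ-cycle length = 16 (tail of 0 descent steps not counted)

16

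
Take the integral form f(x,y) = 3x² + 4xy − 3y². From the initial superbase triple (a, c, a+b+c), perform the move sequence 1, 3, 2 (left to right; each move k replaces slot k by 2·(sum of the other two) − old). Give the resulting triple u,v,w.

start (3,-3,4) = (f(1,0),f(0,1),f(1,1))
replace slot 1: 2·((-3)+4) − 3 = -1 → (-1,-3,4)
replace slot 3: 2·((-1)+(-3)) − 4 = -12 → (-1,-3,-12)
replace slot 2: 2·((-1)+(-12)) − (-3) = -23 → (-1,-23,-12)

-1,-23,-12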